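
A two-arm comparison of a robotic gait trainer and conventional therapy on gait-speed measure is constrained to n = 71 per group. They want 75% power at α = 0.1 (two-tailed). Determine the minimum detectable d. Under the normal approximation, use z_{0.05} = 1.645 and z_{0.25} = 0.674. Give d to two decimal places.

d_min ≈ 0.39

For two independent groups of n = 71 each: d_min = (z_{α/2} + z_β)·√(2/n).
z-sum = 1.645 + 0.674 = 2.319.
d_min = 2.319 × √(2/71) = 2.319 × 0.1678 = 0.389.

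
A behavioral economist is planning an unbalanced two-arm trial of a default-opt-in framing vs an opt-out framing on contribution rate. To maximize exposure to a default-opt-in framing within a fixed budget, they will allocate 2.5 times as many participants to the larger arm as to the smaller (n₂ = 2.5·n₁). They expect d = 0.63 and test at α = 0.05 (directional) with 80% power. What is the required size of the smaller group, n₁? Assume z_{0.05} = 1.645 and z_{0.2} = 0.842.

With allocation ratio k = n₂/n₁ = 2.5, Var(x̄₁−x̄₂) = σ²(1/n₁ + 1/(k·n₁)) = σ²·(k+1)/(k·n₁).
So n₁ = (1 + 1/k)·((z_{α} + z_β)/d)² = 1.400 × (2.487/0.63)².
n₁ = 1.400 × 15.58 = 21.8.
Round up: n₁ = 22, giving n₂ = 2.5 × 22 = 55.

n₁ = 22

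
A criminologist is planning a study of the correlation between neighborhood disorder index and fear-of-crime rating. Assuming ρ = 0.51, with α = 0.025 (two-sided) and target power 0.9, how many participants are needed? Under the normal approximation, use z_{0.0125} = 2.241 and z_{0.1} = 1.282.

n = 43

Fisher's z: C = ½·ln((1+r)/(1−r)) = ½·ln(3.0816) = 0.5627.
n = ((z_{α/2} + z_β)/C)² + 3.
(2.241 + 1.282) / 0.5627 = 3.523 / 0.5627 = 6.261.
n = 6.261² + 3 = 39.20 + 3 = 42.2.
Round up.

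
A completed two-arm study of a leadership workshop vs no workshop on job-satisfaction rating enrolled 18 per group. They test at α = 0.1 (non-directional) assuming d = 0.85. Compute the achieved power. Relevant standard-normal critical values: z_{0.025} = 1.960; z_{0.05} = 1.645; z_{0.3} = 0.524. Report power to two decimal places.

For two equal groups, power = Φ(d·√(n/2) − z_{α/2}).
d·√(n/2) = 0.85 × √(18/2) = 0.85 × 3.000 = 2.550.
z_β = 2.550 − 1.645 = 0.905.
Power = Φ(0.905) = 0.817.

power ≈ 0.82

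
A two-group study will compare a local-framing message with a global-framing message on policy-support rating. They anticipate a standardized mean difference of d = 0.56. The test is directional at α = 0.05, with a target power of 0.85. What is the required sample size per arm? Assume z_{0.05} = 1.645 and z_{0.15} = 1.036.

n = 46 per group

For two independent groups with equal n: n = 2·((z_{α} + z_β) / d)².
z_{α} + z_β = 1.645 + 1.036 = 2.681.
n = 2 × (2.681 / 0.56)² = 2 × 4.787² = 2 × 22.92 = 45.8.
Round up to the next whole participant.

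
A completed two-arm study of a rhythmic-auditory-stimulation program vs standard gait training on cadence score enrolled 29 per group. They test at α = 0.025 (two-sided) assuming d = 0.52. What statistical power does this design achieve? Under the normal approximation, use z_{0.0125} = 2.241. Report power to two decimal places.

For two equal groups, power = Φ(d·√(n/2) − z_{α/2}).
d·√(n/2) = 0.52 × √(29/2) = 0.52 × 3.808 = 1.980.
z_β = 1.980 − 2.241 = -0.261.
Power = Φ(-0.261) = 0.397.

power ≈ 0.40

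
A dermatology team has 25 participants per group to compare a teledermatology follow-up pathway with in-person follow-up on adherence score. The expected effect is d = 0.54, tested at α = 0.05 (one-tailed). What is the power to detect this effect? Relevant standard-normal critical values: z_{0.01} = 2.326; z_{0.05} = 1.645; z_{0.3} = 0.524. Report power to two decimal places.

For two equal groups, power = Φ(d·√(n/2) − z_{α}).
d·√(n/2) = 0.54 × √(25/2) = 0.54 × 3.536 = 1.909.
z_β = 1.909 − 1.645 = 0.264.
Power = Φ(0.264) = 0.604.

power ≈ 0.60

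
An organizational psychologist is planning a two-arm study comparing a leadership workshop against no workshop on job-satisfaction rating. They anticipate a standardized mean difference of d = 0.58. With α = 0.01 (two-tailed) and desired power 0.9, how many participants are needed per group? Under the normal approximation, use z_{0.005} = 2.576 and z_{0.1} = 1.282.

n = 89 per group

For two independent groups with equal n: n = 2·((z_{α/2} + z_β) / d)².
z_{α/2} + z_β = 2.576 + 1.282 = 3.858.
n = 2 × (3.858 / 0.58)² = 2 × 6.652² = 2 × 44.25 = 88.5.
Round up to the next whole participant.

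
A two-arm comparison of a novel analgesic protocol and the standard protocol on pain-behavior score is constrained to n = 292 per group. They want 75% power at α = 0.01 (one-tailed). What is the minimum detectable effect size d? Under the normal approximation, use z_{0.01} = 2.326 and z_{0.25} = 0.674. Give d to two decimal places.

For two independent groups of n = 292 each: d_min = (z_{α} + z_β)·√(2/n).
z-sum = 2.326 + 0.674 = 3.000.
d_min = 3.000 × √(2/292) = 3.000 × 0.0828 = 0.248.

d_min ≈ 0.25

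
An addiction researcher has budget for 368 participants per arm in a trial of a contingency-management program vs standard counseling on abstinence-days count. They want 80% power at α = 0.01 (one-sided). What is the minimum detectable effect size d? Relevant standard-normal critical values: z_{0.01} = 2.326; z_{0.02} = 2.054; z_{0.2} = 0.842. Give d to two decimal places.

d_min ≈ 0.23

For two independent groups of n = 368 each: d_min = (z_{α} + z_β)·√(2/n).
z-sum = 2.326 + 0.842 = 3.168.
d_min = 3.168 × √(2/368) = 3.168 × 0.0737 = 0.234.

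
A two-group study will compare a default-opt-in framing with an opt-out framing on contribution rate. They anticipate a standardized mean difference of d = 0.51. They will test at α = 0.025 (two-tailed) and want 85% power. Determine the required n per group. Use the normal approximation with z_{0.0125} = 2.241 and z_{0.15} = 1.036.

n = 83 per group

For two independent groups with equal n: n = 2·((z_{α/2} + z_β) / d)².
z_{α/2} + z_β = 2.241 + 1.036 = 3.277.
n = 2 × (3.277 / 0.51)² = 2 × 6.425² = 2 × 41.29 = 82.6.
Round up to the next whole participant.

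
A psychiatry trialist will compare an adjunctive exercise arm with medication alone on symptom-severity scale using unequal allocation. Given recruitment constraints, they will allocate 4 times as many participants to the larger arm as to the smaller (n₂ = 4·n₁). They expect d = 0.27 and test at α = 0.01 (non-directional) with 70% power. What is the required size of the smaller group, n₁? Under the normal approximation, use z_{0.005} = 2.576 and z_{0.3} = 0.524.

n₁ = 165

With allocation ratio k = n₂/n₁ = 4, Var(x̄₁−x̄₂) = σ²(1/n₁ + 1/(k·n₁)) = σ²·(k+1)/(k·n₁).
So n₁ = (1 + 1/k)·((z_{α/2} + z_β)/d)² = 1.250 × (3.100/0.27)².
n₁ = 1.250 × 131.82 = 164.8.
Round up: n₁ = 165, giving n₂ = 4 × 165 = 660.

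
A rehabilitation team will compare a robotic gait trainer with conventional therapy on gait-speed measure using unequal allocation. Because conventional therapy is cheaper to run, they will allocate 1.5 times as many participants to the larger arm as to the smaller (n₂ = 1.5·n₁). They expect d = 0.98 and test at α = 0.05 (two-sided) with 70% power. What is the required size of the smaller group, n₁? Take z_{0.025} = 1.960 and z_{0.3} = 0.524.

n₁ = 11

With allocation ratio k = n₂/n₁ = 1.5, Var(x̄₁−x̄₂) = σ²(1/n₁ + 1/(k·n₁)) = σ²·(k+1)/(k·n₁).
So n₁ = (1 + 1/k)·((z_{α/2} + z_β)/d)² = 1.667 × (2.484/0.98)².
n₁ = 1.667 × 6.42 = 10.7.
Round up: n₁ = 11, giving n₂ = ⌈1.5 × 11⌉ = ⌈16.5⌉ = 17.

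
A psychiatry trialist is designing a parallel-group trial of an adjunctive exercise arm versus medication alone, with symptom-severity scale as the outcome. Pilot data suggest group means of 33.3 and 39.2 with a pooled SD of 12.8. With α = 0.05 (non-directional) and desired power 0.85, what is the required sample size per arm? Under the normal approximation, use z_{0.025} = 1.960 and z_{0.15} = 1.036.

Cohen's d = |M₁ − M₂| / SD_pooled = |33.3 − 39.2| / 12.8 = 5.9 / 12.8 = 0.461.
For two independent groups with equal n: n = 2·((z_{α/2} + z_β) / d)².
z_{α/2} + z_β = 1.960 + 1.036 = 2.996.
n = 2 × (2.996 / 0.461)² = 2 × 6.499² = 2 × 42.24 = 84.5.
Round up to the next whole participant.

n = 85 per group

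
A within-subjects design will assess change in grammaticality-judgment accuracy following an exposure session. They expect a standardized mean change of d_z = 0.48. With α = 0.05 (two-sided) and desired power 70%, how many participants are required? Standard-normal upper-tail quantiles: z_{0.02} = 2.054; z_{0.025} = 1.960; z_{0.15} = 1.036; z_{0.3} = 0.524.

n = 27 pairs

For a paired (one-sample on differences) test: n = ((z_{α/2} + z_β) / d)².
z_{α/2} + z_β = 1.960 + 0.524 = 2.484.
n = (2.484 / 0.48)² = 5.175² = 26.78.
Round up.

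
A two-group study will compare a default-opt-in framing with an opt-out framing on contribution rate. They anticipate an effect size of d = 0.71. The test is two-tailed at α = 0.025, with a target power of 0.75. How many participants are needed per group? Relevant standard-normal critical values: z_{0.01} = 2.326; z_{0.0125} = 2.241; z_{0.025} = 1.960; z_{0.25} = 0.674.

n = 34 per group

For two independent groups with equal n: n = 2·((z_{α/2} + z_β) / d)².
z_{α/2} + z_β = 2.241 + 0.674 = 2.915.
n = 2 × (2.915 / 0.71)² = 2 × 4.106² = 2 × 16.86 = 33.7.
Round up to the next whole participant.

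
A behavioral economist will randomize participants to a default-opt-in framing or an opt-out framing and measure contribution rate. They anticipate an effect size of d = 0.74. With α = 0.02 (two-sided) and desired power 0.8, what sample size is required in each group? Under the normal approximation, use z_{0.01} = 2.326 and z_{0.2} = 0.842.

For two independent groups with equal n: n = 2·((z_{α/2} + z_β) / d)².
z_{α/2} + z_β = 2.326 + 0.842 = 3.168.
n = 2 × (3.168 / 0.74)² = 2 × 4.281² = 2 × 18.33 = 36.7.
Round up to the next whole participant.

n = 37 per group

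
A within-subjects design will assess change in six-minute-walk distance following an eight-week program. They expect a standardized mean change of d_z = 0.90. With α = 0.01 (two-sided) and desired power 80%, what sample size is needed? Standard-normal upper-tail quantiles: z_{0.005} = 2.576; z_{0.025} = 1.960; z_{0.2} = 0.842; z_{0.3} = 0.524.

For a paired (one-sample on differences) test: n = ((z_{α/2} + z_β) / d)².
z_{α/2} + z_β = 2.576 + 0.842 = 3.418.
n = (3.418 / 0.90)² = 3.798² = 14.42.
Round up.

n = 15 pairs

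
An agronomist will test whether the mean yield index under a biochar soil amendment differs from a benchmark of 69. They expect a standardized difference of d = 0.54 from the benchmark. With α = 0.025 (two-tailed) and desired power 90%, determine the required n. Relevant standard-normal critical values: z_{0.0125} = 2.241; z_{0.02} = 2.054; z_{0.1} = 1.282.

For a one-sample test: n = ((z_{α/2} + z_β) / d)².
z_{α/2} + z_β = 2.241 + 1.282 = 3.523.
n = (3.523 / 0.54)² = 6.524² = 42.56.
Round up.

n = 43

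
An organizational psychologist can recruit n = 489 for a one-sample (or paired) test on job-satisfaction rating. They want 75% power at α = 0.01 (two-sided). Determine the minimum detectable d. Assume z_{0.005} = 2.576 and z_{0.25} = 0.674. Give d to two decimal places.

For a single sample (or paired design) of n = 489: d_min = (z_{α/2} + z_β)/√n.
z-sum = 2.576 + 0.674 = 3.250.
d_min = 3.250 / √489 = 3.250 / 22.113 = 0.147.

d_min ≈ 0.15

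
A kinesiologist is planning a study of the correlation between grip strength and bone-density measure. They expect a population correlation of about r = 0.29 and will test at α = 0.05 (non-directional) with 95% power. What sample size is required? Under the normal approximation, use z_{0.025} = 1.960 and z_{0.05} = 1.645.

Fisher's z: C = ½·ln((1+r)/(1−r)) = ½·ln(1.8169) = 0.2986.
n = ((z_{α/2} + z_β)/C)² + 3.
(1.960 + 1.645) / 0.2986 = 3.605 / 0.2986 = 12.073.
n = 12.073² + 3 = 145.76 + 3 = 148.8.
Round up.

n = 149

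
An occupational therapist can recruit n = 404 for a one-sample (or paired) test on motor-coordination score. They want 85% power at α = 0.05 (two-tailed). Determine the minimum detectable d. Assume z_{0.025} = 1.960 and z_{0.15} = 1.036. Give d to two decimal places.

For a single sample (or paired design) of n = 404: d_min = (z_{α/2} + z_β)/√n.
z-sum = 1.960 + 1.036 = 2.996.
d_min = 2.996 / √404 = 2.996 / 20.100 = 0.149.

d_min ≈ 0.15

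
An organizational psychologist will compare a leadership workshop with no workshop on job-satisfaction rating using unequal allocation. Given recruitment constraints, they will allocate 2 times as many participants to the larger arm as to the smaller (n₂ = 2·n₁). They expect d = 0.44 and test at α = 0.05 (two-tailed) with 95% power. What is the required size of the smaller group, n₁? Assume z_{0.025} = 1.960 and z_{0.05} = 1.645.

n₁ = 101

With allocation ratio k = n₂/n₁ = 2, Var(x̄₁−x̄₂) = σ²(1/n₁ + 1/(k·n₁)) = σ²·(k+1)/(k·n₁).
So n₁ = (1 + 1/k)·((z_{α/2} + z_β)/d)² = 1.500 × (3.605/0.44)².
n₁ = 1.500 × 67.13 = 100.7.
Round up: n₁ = 101, giving n₂ = 2 × 101 = 202.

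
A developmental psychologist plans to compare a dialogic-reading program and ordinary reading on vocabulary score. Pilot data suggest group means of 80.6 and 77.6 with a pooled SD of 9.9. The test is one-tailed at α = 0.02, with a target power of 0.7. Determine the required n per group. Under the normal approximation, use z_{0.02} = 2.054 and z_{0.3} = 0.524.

n = 145 per group

Cohen's d = |M₁ − M₂| / SD_pooled = |80.6 − 77.6| / 9.9 = 3.0 / 9.9 = 0.303.
For two independent groups with equal n: n = 2·((z_{α} + z_β) / d)².
z_{α} + z_β = 2.054 + 0.524 = 2.578.
n = 2 × (2.578 / 0.303)² = 2 × 8.508² = 2 × 72.39 = 144.8.
Round up to the next whole participant.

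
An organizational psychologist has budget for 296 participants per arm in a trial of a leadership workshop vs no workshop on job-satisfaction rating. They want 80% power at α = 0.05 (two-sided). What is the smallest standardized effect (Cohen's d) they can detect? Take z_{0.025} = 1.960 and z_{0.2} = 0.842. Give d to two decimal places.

For two independent groups of n = 296 each: d_min = (z_{α/2} + z_β)·√(2/n).
z-sum = 1.960 + 0.842 = 2.802.
d_min = 2.802 × √(2/296) = 2.802 × 0.0822 = 0.230.

d_min ≈ 0.23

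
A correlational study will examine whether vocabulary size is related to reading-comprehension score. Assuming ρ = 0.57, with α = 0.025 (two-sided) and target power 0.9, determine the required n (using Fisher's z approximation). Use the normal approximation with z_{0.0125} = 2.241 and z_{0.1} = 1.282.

n = 33

Fisher's z: C = ½·ln((1+r)/(1−r)) = ½·ln(3.6512) = 0.6475.
n = ((z_{α/2} + z_β)/C)² + 3.
(2.241 + 1.282) / 0.6475 = 3.523 / 0.6475 = 5.441.
n = 5.441² + 3 = 29.60 + 3 = 32.6.
Round up.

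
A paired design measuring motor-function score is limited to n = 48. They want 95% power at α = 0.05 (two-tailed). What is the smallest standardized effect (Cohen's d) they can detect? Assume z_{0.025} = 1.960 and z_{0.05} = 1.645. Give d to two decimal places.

For a single sample (or paired design) of n = 48: d_min = (z_{α/2} + z_β)/√n.
z-sum = 1.960 + 1.645 = 3.605.
d_min = 3.605 / √48 = 3.605 / 6.928 = 0.520.

d_min ≈ 0.52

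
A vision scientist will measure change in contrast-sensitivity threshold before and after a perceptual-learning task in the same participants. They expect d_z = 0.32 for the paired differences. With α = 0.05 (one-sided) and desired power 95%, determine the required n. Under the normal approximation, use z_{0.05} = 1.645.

n = 106 pairs

For a paired (one-sample on differences) test: n = ((z_{α} + z_β) / d)².
z_{α} + z_β = 1.645 + 1.645 = 3.290.
n = (3.290 / 0.32)² = 10.281² = 105.70.
Round up.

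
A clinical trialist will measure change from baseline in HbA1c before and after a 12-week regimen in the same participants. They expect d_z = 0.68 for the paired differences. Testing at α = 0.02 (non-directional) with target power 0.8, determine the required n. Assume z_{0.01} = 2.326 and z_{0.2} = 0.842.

n = 22 pairs

For a paired (one-sample on differences) test: n = ((z_{α/2} + z_β) / d)².
z_{α/2} + z_β = 2.326 + 0.842 = 3.168.
n = (3.168 / 0.68)² = 4.659² = 21.70.
Round up.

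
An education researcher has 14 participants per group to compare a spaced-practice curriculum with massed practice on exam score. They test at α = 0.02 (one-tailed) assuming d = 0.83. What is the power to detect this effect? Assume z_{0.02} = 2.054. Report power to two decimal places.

For two equal groups, power = Φ(d·√(n/2) − z_{α}).
d·√(n/2) = 0.83 × √(14/2) = 0.83 × 2.646 = 2.196.
z_β = 2.196 − 2.054 = 0.142.
Power = Φ(0.142) = 0.556.

power ≈ 0.56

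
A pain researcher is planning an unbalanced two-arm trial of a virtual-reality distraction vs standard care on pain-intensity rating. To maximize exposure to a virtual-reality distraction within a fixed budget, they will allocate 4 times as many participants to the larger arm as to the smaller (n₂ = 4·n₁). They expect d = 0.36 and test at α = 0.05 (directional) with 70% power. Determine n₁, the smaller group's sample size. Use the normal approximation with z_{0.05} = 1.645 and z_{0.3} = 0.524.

With allocation ratio k = n₂/n₁ = 4, Var(x̄₁−x̄₂) = σ²(1/n₁ + 1/(k·n₁)) = σ²·(k+1)/(k·n₁).
So n₁ = (1 + 1/k)·((z_{α} + z_β)/d)² = 1.250 × (2.169/0.36)².
n₁ = 1.250 × 36.30 = 45.4.
Round up: n₁ = 46, giving n₂ = 4 × 46 = 184.

n₁ = 46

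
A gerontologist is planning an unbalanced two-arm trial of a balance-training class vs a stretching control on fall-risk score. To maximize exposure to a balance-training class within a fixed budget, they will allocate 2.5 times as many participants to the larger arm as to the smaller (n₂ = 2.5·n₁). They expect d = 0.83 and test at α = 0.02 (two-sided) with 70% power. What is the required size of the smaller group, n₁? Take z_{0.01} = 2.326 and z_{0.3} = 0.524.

With allocation ratio k = n₂/n₁ = 2.5, Var(x̄₁−x̄₂) = σ²(1/n₁ + 1/(k·n₁)) = σ²·(k+1)/(k·n₁).
So n₁ = (1 + 1/k)·((z_{α/2} + z_β)/d)² = 1.400 × (2.850/0.83)².
n₁ = 1.400 × 11.79 = 16.5.
Round up: n₁ = 17, giving n₂ = ⌈2.5 × 17⌉ = ⌈42.5⌉ = 43.

n₁ = 17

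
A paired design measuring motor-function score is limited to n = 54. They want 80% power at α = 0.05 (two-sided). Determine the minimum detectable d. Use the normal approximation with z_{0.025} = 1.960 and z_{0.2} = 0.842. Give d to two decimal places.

d_min ≈ 0.38

For a single sample (or paired design) of n = 54: d_min = (z_{α/2} + z_β)/√n.
z-sum = 1.960 + 0.842 = 2.802.
d_min = 2.802 / √54 = 2.802 / 7.348 = 0.381.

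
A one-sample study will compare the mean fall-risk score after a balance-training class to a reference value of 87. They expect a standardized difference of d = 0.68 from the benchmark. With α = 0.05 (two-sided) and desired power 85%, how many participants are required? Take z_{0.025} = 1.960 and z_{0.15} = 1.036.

For a one-sample test: n = ((z_{α/2} + z_β) / d)².
z_{α/2} + z_β = 1.960 + 1.036 = 2.996.
n = (2.996 / 0.68)² = 4.406² = 19.41.
Round up.

n = 20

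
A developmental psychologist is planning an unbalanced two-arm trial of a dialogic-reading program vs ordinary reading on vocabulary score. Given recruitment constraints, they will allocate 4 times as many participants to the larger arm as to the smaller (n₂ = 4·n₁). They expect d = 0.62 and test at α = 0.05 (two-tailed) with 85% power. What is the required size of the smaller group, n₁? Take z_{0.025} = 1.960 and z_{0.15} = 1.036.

With allocation ratio k = n₂/n₁ = 4, Var(x̄₁−x̄₂) = σ²(1/n₁ + 1/(k·n₁)) = σ²·(k+1)/(k·n₁).
So n₁ = (1 + 1/k)·((z_{α/2} + z_β)/d)² = 1.250 × (2.996/0.62)².
n₁ = 1.250 × 23.35 = 29.2.
Round up: n₁ = 30, giving n₂ = 4 × 30 = 120.

n₁ = 30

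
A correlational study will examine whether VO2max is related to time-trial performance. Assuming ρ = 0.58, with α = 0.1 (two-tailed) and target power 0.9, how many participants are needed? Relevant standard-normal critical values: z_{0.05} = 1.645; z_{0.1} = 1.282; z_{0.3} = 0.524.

n = 23

Fisher's z: C = ½·ln((1+r)/(1−r)) = ½·ln(3.7619) = 0.6625.
n = ((z_{α/2} + z_β)/C)² + 3.
(1.645 + 1.282) / 0.6625 = 2.927 / 0.6625 = 4.418.
n = 4.418² + 3 = 19.52 + 3 = 22.5.
Round up.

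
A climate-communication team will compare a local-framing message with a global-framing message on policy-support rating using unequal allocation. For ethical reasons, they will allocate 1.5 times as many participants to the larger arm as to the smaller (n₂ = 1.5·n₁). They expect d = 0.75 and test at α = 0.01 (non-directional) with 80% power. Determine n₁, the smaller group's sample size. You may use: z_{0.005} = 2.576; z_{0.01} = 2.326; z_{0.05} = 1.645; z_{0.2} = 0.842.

With allocation ratio k = n₂/n₁ = 1.5, Var(x̄₁−x̄₂) = σ²(1/n₁ + 1/(k·n₁)) = σ²·(k+1)/(k·n₁).
So n₁ = (1 + 1/k)·((z_{α/2} + z_β)/d)² = 1.667 × (3.418/0.75)².
n₁ = 1.667 × 20.77 = 34.6.
Round up: n₁ = 35, giving n₂ = ⌈1.5 × 35⌉ = ⌈52.5⌉ = 53.

n₁ = 35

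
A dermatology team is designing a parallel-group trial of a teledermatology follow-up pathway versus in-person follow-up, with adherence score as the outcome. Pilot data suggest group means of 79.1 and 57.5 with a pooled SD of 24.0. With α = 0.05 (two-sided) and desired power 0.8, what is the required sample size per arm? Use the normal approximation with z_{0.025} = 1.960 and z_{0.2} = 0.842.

n = 20 per group

Cohen's d = |M₁ − M₂| / SD_pooled = |79.1 − 57.5| / 24.0 = 21.6 / 24.0 = 0.900.
For two independent groups with equal n: n = 2·((z_{α/2} + z_β) / d)².
z_{α/2} + z_β = 1.960 + 0.842 = 2.802.
n = 2 × (2.802 / 0.900)² = 2 × 3.113² = 2 × 9.69 = 19.4.
Round up to the next whole participant.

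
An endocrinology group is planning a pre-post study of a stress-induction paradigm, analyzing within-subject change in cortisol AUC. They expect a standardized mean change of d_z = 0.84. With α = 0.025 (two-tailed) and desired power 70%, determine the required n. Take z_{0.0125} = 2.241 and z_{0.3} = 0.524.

For a paired (one-sample on differences) test: n = ((z_{α/2} + z_β) / d)².
z_{α/2} + z_β = 2.241 + 0.524 = 2.765.
n = (2.765 / 0.84)² = 3.292² = 10.84.
Round up.

n = 11 pairs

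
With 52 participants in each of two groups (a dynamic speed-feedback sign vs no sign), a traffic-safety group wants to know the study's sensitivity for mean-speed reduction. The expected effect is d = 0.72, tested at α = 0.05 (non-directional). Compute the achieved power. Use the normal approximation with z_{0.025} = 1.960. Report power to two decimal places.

For two equal groups, power = Φ(d·√(n/2) − z_{α/2}).
d·√(n/2) = 0.72 × √(52/2) = 0.72 × 5.099 = 3.671.
z_β = 3.671 − 1.960 = 1.711.
Power = Φ(1.711) = 0.956.

power ≈ 0.96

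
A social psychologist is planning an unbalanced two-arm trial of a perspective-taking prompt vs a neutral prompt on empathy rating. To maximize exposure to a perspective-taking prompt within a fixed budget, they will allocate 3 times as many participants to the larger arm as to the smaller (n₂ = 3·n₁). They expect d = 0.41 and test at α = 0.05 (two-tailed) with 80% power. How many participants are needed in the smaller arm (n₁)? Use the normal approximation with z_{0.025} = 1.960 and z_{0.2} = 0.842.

With allocation ratio k = n₂/n₁ = 3, Var(x̄₁−x̄₂) = σ²(1/n₁ + 1/(k·n₁)) = σ²·(k+1)/(k·n₁).
So n₁ = (1 + 1/k)·((z_{α/2} + z_β)/d)² = 1.333 × (2.802/0.41)².
n₁ = 1.333 × 46.71 = 62.3.
Round up: n₁ = 63, giving n₂ = 3 × 63 = 189.

n₁ = 63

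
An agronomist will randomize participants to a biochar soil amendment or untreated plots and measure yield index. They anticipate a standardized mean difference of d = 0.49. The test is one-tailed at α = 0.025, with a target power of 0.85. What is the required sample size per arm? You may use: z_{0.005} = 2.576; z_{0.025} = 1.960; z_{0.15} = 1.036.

For two independent groups with equal n: n = 2·((z_{α} + z_β) / d)².
z_{α} + z_β = 1.960 + 1.036 = 2.996.
n = 2 × (2.996 / 0.49)² = 2 × 6.114² = 2 × 37.38 = 74.8.
Round up to the next whole participant.

n = 75 per group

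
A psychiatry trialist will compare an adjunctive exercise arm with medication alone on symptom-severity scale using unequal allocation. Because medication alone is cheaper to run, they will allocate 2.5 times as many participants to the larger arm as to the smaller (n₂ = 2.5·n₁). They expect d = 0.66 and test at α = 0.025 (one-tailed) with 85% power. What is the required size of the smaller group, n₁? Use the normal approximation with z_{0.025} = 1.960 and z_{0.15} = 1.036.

n₁ = 29

With allocation ratio k = n₂/n₁ = 2.5, Var(x̄₁−x̄₂) = σ²(1/n₁ + 1/(k·n₁)) = σ²·(k+1)/(k·n₁).
So n₁ = (1 + 1/k)·((z_{α} + z_β)/d)² = 1.400 × (2.996/0.66)².
n₁ = 1.400 × 20.61 = 28.8.
Round up: n₁ = 29, giving n₂ = ⌈2.5 × 29⌉ = ⌈72.5⌉ = 73.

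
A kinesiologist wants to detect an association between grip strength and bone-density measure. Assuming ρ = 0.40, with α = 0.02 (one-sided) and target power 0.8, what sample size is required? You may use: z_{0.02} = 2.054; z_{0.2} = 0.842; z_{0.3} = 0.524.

Fisher's z: C = ½·ln((1+r)/(1−r)) = ½·ln(2.3333) = 0.4236.
n = ((z_{α} + z_β)/C)² + 3.
(2.054 + 0.842) / 0.4236 = 2.896 / 0.4236 = 6.837.
n = 6.837² + 3 = 46.74 + 3 = 49.7.
Round up.

n = 50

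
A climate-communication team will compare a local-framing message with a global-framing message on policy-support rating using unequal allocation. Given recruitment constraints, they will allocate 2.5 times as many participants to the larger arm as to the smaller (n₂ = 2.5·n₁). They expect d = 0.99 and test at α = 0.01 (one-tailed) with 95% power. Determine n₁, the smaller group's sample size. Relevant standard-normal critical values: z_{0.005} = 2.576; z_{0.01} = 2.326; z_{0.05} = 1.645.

n₁ = 23

With allocation ratio k = n₂/n₁ = 2.5, Var(x̄₁−x̄₂) = σ²(1/n₁ + 1/(k·n₁)) = σ²·(k+1)/(k·n₁).
So n₁ = (1 + 1/k)·((z_{α} + z_β)/d)² = 1.400 × (3.971/0.99)².
n₁ = 1.400 × 16.09 = 22.5.
Round up: n₁ = 23, giving n₂ = ⌈2.5 × 23⌉ = ⌈57.5⌉ = 58.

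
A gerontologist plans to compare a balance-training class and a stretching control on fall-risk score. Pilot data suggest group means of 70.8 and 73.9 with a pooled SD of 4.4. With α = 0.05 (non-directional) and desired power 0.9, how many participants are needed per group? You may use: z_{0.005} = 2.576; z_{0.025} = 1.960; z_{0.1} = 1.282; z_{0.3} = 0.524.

n = 43 per group

Cohen's d = |M₁ − M₂| / SD_pooled = |70.8 − 73.9| / 4.4 = 3.1 / 4.4 = 0.705.
For two independent groups with equal n: n = 2·((z_{α/2} + z_β) / d)².
z_{α/2} + z_β = 1.960 + 1.282 = 3.242.
n = 2 × (3.242 / 0.705)² = 2 × 4.599² = 2 × 21.15 = 42.3.
Round up to the next whole participant.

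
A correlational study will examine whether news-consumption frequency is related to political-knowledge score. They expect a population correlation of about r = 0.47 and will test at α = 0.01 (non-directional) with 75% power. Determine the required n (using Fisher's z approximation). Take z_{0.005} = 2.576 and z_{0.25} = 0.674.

Fisher's z: C = ½·ln((1+r)/(1−r)) = ½·ln(2.7736) = 0.5101.
n = ((z_{α/2} + z_β)/C)² + 3.
(2.576 + 0.674) / 0.5101 = 3.250 / 0.5101 = 6.371.
n = 6.371² + 3 = 40.59 + 3 = 43.6.
Round up.

n = 44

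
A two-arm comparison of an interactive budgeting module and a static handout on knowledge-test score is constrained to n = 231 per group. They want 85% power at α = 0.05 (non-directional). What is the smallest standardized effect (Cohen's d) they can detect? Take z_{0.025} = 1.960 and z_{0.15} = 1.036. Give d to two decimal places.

For two independent groups of n = 231 each: d_min = (z_{α/2} + z_β)·√(2/n).
z-sum = 1.960 + 1.036 = 2.996.
d_min = 2.996 × √(2/231) = 2.996 × 0.0930 = 0.279.

d_min ≈ 0.28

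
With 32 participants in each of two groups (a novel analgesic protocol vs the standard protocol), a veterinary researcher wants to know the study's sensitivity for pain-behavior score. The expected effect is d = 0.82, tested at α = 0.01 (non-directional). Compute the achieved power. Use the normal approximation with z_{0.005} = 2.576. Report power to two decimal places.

power ≈ 0.76

For two equal groups, power = Φ(d·√(n/2) − z_{α/2}).
d·√(n/2) = 0.82 × √(32/2) = 0.82 × 4.000 = 3.280.
z_β = 3.280 − 2.576 = 0.704.
Power = Φ(0.704) = 0.759.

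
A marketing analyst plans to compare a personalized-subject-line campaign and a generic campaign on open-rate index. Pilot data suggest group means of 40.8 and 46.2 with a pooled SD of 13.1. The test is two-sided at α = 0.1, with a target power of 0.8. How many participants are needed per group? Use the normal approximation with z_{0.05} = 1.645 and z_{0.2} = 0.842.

n = 73 per group

Cohen's d = |M₁ − M₂| / SD_pooled = |40.8 − 46.2| / 13.1 = 5.4 / 13.1 = 0.412.
For two independent groups with equal n: n = 2·((z_{α/2} + z_β) / d)².
z_{α/2} + z_β = 1.645 + 0.842 = 2.487.
n = 2 × (2.487 / 0.412)² = 2 × 6.036² = 2 × 36.44 = 72.9.
Round up to the next whole participant.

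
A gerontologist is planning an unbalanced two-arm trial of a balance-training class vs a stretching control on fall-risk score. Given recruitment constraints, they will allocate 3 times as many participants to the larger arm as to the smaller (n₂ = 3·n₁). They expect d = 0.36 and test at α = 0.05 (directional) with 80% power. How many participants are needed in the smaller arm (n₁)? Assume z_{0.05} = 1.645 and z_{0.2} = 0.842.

n₁ = 64

With allocation ratio k = n₂/n₁ = 3, Var(x̄₁−x̄₂) = σ²(1/n₁ + 1/(k·n₁)) = σ²·(k+1)/(k·n₁).
So n₁ = (1 + 1/k)·((z_{α} + z_β)/d)² = 1.333 × (2.487/0.36)².
n₁ = 1.333 × 47.73 = 63.6.
Round up: n₁ = 64, giving n₂ = 3 × 64 = 192.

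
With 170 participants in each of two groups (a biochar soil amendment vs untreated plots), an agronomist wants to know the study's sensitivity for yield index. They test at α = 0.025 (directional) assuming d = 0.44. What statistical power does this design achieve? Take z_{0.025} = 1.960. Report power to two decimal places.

For two equal groups, power = Φ(d·√(n/2) − z_{α}).
d·√(n/2) = 0.44 × √(170/2) = 0.44 × 9.220 = 4.057.
z_β = 4.057 − 1.960 = 2.097.
Power = Φ(2.097) = 0.982.

power ≈ 0.98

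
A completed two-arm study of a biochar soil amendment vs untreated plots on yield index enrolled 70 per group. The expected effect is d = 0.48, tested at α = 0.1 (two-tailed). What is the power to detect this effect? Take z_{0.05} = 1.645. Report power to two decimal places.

power ≈ 0.88

For two equal groups, power = Φ(d·√(n/2) − z_{α/2}).
d·√(n/2) = 0.48 × √(70/2) = 0.48 × 5.916 = 2.840.
z_β = 2.840 − 1.645 = 1.195.
Power = Φ(1.195) = 0.884.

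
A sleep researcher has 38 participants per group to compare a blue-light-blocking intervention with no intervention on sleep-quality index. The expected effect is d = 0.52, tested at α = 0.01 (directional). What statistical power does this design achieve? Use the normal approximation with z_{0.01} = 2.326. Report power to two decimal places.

For two equal groups, power = Φ(d·√(n/2) − z_{α}).
d·√(n/2) = 0.52 × √(38/2) = 0.52 × 4.359 = 2.267.
z_β = 2.267 − 2.326 = -0.059.
Power = Φ(-0.059) = 0.476.

power ≈ 0.48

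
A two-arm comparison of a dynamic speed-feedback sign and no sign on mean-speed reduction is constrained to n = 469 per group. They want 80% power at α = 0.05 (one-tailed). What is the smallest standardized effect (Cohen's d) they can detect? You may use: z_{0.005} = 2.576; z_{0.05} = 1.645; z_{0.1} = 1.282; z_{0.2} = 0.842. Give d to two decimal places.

For two independent groups of n = 469 each: d_min = (z_{α} + z_β)·√(2/n).
z-sum = 1.645 + 0.842 = 2.487.
d_min = 2.487 × √(2/469) = 2.487 × 0.0653 = 0.162.

d_min ≈ 0.16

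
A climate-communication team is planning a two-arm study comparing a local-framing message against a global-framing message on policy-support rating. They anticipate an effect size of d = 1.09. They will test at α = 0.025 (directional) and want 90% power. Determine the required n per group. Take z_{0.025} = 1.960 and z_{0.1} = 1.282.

For two independent groups with equal n: n = 2·((z_{α} + z_β) / d)².
z_{α} + z_β = 1.960 + 1.282 = 3.242.
n = 2 × (3.242 / 1.09)² = 2 × 2.974² = 2 × 8.85 = 17.7.
Round up to the next whole participant.

n = 18 per group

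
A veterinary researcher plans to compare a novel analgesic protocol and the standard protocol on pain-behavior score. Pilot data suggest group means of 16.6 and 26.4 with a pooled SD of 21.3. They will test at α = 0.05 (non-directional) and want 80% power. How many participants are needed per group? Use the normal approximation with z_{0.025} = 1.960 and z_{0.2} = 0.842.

n = 75 per group

Cohen's d = |M₁ − M₂| / SD_pooled = |16.6 − 26.4| / 21.3 = 9.8 / 21.3 = 0.460.
For two independent groups with equal n: n = 2·((z_{α/2} + z_β) / d)².
z_{α/2} + z_β = 1.960 + 0.842 = 2.802.
n = 2 × (2.802 / 0.460)² = 2 × 6.091² = 2 × 37.10 = 74.2.
Round up to the next whole participant.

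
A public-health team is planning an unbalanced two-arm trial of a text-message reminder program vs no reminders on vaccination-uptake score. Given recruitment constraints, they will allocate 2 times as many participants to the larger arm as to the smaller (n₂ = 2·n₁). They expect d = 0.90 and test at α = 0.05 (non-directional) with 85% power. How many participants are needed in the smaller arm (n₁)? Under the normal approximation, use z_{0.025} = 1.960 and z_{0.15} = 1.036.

With allocation ratio k = n₂/n₁ = 2, Var(x̄₁−x̄₂) = σ²(1/n₁ + 1/(k·n₁)) = σ²·(k+1)/(k·n₁).
So n₁ = (1 + 1/k)·((z_{α/2} + z_β)/d)² = 1.500 × (2.996/0.90)².
n₁ = 1.500 × 11.08 = 16.6.
Round up: n₁ = 17, giving n₂ = 2 × 17 = 34.

n₁ = 17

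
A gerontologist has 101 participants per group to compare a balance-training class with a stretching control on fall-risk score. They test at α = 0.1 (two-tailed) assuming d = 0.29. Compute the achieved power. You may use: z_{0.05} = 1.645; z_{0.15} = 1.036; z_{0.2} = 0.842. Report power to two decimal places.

power ≈ 0.66

For two equal groups, power = Φ(d·√(n/2) − z_{α/2}).
d·√(n/2) = 0.29 × √(101/2) = 0.29 × 7.106 = 2.061.
z_β = 2.061 − 1.645 = 0.416.
Power = Φ(0.416) = 0.661.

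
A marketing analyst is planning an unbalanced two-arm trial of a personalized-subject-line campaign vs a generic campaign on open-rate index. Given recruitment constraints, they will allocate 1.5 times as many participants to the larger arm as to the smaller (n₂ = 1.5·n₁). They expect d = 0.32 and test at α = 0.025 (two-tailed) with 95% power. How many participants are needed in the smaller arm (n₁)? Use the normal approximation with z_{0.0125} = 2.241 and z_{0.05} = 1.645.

With allocation ratio k = n₂/n₁ = 1.5, Var(x̄₁−x̄₂) = σ²(1/n₁ + 1/(k·n₁)) = σ²·(k+1)/(k·n₁).
So n₁ = (1 + 1/k)·((z_{α/2} + z_β)/d)² = 1.667 × (3.886/0.32)².
n₁ = 1.667 × 147.47 = 245.8.
Round up: n₁ = 246, giving n₂ = 1.5 × 246 = 369.

n₁ = 246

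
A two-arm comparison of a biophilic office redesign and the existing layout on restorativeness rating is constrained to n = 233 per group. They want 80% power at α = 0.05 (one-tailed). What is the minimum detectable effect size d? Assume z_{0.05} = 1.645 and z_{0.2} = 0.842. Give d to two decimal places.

For two independent groups of n = 233 each: d_min = (z_{α} + z_β)·√(2/n).
z-sum = 1.645 + 0.842 = 2.487.
d_min = 2.487 × √(2/233) = 2.487 × 0.0926 = 0.230.

d_min ≈ 0.23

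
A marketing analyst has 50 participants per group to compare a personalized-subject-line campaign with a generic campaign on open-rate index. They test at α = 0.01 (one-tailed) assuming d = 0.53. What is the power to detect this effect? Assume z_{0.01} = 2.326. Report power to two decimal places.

For two equal groups, power = Φ(d·√(n/2) − z_{α}).
d·√(n/2) = 0.53 × √(50/2) = 0.53 × 5.000 = 2.650.
z_β = 2.650 − 2.326 = 0.324.
Power = Φ(0.324) = 0.627.

power ≈ 0.63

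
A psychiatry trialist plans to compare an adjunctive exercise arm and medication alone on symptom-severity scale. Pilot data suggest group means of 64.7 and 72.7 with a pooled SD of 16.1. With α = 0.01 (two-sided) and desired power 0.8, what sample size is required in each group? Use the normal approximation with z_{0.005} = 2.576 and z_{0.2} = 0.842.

n = 95 per group

Cohen's d = |M₁ − M₂| / SD_pooled = |64.7 − 72.7| / 16.1 = 8.0 / 16.1 = 0.497.
For two independent groups with equal n: n = 2·((z_{α/2} + z_β) / d)².
z_{α/2} + z_β = 2.576 + 0.842 = 3.418.
n = 2 × (3.418 / 0.497)² = 2 × 6.877² = 2 × 47.30 = 94.6.
Round up to the next whole participant.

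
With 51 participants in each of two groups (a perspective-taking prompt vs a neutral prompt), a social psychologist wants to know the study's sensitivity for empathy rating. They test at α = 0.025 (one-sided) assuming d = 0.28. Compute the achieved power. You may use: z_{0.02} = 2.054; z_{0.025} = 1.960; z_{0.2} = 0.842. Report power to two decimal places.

power ≈ 0.29

For two equal groups, power = Φ(d·√(n/2) − z_{α}).
d·√(n/2) = 0.28 × √(51/2) = 0.28 × 5.050 = 1.414.
z_β = 1.414 − 1.960 = -0.546.
Power = Φ(-0.546) = 0.293.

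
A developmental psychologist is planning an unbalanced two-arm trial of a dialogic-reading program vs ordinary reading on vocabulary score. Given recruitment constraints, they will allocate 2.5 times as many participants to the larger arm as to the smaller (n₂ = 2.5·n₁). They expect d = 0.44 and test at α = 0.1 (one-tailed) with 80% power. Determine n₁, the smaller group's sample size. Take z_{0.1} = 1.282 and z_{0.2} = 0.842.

n₁ = 33

With allocation ratio k = n₂/n₁ = 2.5, Var(x̄₁−x̄₂) = σ²(1/n₁ + 1/(k·n₁)) = σ²·(k+1)/(k·n₁).
So n₁ = (1 + 1/k)·((z_{α} + z_β)/d)² = 1.400 × (2.124/0.44)².
n₁ = 1.400 × 23.30 = 32.6.
Round up: n₁ = 33, giving n₂ = ⌈2.5 × 33⌉ = ⌈82.5⌉ = 83.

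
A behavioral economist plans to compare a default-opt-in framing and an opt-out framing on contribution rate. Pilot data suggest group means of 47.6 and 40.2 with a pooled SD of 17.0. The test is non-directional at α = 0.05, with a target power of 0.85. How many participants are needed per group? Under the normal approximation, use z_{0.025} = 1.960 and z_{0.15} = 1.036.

Cohen's d = |M₁ − M₂| / SD_pooled = |47.6 − 40.2| / 17.0 = 7.4 / 17.0 = 0.435.
For two independent groups with equal n: n = 2·((z_{α/2} + z_β) / d)².
z_{α/2} + z_β = 1.960 + 1.036 = 2.996.
n = 2 × (2.996 / 0.435)² = 2 × 6.887² = 2 × 47.44 = 94.9.
Round up to the next whole participant.

n = 95 per group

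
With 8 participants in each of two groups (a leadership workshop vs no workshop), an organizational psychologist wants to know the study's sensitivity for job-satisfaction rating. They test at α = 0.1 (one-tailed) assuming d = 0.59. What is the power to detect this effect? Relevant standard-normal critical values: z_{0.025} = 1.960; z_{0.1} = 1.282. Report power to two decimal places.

power ≈ 0.46

For two equal groups, power = Φ(d·√(n/2) − z_{α}).
d·√(n/2) = 0.59 × √(8/2) = 0.59 × 2.000 = 1.180.
z_β = 1.180 − 1.282 = -0.102.
Power = Φ(-0.102) = 0.459.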